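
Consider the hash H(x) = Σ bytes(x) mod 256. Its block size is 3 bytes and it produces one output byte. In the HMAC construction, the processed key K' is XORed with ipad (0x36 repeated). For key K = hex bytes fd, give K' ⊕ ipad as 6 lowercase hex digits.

Key hex bytes fd is 1 byte ≤ B = 3; zero-pad to 3 bytes: K' = fd 00 00.
XOR each byte with 0x36: fd⊕36=cb, 00⊕36=36, 00⊕36=36.

cb3636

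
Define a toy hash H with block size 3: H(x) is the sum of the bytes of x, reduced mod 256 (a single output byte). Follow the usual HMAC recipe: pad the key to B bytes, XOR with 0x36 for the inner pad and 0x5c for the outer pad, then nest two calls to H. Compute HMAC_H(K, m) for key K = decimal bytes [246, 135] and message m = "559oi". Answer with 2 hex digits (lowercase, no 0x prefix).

03

Key decimal bytes [246, 135] = f6 87 is 2 bytes ≤ B = 3; zero-pad to 3 bytes: K' = f6 87 00.
K' ⊕ ipad = c0 b1 36.  K' ⊕ opad = aa db 5c.
Inner input = (K'⊕ipad) ∥ m = c0 b1 36 ∥ 35 35 39 6f 69.
Inner hash: sum = 192+177+54+53+53+57+111+105 = 802; mod 256 = 34 → 22.
Outer input = (K'⊕opad) ∥ inner = aa db 5c ∥ 22.
Outer hash (tag): sum = 170+219+92+34 = 515; mod 256 = 3 → 03.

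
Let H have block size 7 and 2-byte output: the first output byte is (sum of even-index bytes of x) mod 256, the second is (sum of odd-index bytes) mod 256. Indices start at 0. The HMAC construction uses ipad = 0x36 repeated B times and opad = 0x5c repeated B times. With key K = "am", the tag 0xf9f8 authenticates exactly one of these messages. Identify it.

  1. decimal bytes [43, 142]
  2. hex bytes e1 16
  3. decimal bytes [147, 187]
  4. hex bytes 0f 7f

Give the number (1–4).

Key "am" = 61 6d is 2 bytes ≤ B = 7; zero-pad to 7 bytes: K' = 61 6d 00 00 00 00 00.
K' ⊕ ipad = 57 5b 36 36 36 36 36; K' ⊕ opad = 3d 31 5c 5c 5c 5c 5c.
m1: inner = H(57 5b 36 36 36 36 36 2b 8e) = 87 f2; tag = H(3d 31 5c 5c 5c 5c 5c 87 f2) = 4370
m2: inner = H(57 5b 36 36 36 36 36 e1 16) = 0f a8; tag = H(3d 31 5c 5c 5c 5c 5c 0f a8) = f9f8 ← matches
m3: inner = H(57 5b 36 36 36 36 36 93 bb) = b4 5a; tag = H(3d 31 5c 5c 5c 5c 5c b4 5a) = ab9d
m4: inner = H(57 5b 36 36 36 36 36 0f 7f) = 78 d6; tag = H(3d 31 5c 5c 5c 5c 5c 78 d6) = 2761

2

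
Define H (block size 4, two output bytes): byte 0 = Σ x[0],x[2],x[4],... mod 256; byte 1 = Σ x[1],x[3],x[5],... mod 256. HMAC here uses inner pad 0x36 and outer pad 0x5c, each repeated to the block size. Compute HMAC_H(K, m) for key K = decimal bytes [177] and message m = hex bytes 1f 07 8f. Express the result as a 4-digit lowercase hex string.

b42b

Key decimal bytes [177] = b1 is 1 byte ≤ B = 4; zero-pad to 4 bytes: K' = b1 00 00 00.
K' ⊕ ipad = 87 36 36 36.  K' ⊕ opad = ed 5c 5c 5c.
Inner input = (K'⊕ipad) ∥ m = 87 36 36 36 ∥ 1f 07 8f.
Inner hash: even-index sum = 363 mod 256 = 107; odd-index sum = 115 mod 256 = 115 → 6b 73.
Outer input = (K'⊕opad) ∥ inner = ed 5c 5c 5c ∥ 6b 73.
Outer hash (tag): even-index sum = 436 mod 256 = 180; odd-index sum = 299 mod 256 = 43 → b4 2b.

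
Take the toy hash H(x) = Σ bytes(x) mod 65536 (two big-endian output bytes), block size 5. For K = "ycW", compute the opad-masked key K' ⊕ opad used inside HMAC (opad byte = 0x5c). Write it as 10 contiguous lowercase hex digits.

Key "ycW" = 79 63 57 is 3 bytes ≤ B = 5; zero-pad to 5 bytes: K' = 79 63 57 00 00.
XOR each byte with 0x5c: 79⊕5c=25, 63⊕5c=3f, 57⊕5c=0b, 00⊕5c=5c, 00⊕5c=5c.

253f0b5c5c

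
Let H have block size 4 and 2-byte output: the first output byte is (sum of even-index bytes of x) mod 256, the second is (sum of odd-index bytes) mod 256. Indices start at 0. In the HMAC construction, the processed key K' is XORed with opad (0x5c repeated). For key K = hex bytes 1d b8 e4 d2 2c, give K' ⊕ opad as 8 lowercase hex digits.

Key hex bytes 1d b8 e4 d2 2c is 5 bytes > B = 4, so hash it first: H(key) = 2d 8a, then zero-pad to 4 bytes: K' = 2d 8a 00 00.
XOR each byte with 0x5c: 2d⊕5c=71, 8a⊕5c=d6, 00⊕5c=5c, 00⊕5c=5c.

71d65c5c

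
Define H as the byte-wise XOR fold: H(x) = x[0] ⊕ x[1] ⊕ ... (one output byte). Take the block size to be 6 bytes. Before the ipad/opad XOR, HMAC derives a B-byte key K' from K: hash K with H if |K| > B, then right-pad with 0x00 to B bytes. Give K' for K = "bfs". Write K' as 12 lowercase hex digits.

626673000000

Key "bfs" = 62 66 73 is 3 bytes ≤ B = 6; zero-pad to 6 bytes: K' = 62 66 73 00 00 00.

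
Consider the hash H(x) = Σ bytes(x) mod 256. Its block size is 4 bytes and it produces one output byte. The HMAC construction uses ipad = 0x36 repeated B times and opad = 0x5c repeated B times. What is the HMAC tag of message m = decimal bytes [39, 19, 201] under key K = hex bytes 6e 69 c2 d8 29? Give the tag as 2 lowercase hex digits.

Key hex bytes 6e 69 c2 d8 29 is 5 bytes > B = 4, so hash it first: H(key) = 9a, then zero-pad to 4 bytes: K' = 9a 00 00 00.
K' ⊕ ipad = ac 36 36 36.  K' ⊕ opad = c6 5c 5c 5c.
Inner input = (K'⊕ipad) ∥ m = ac 36 36 36 ∥ 27 13 c9.
Inner hash: sum = 172+54+54+54+39+19+201 = 593; mod 256 = 81 → 51.
Outer input = (K'⊕opad) ∥ inner = c6 5c 5c 5c ∥ 51.
Outer hash (tag): sum = 198+92+92+92+81 = 555; mod 256 = 43 → 2b.

2b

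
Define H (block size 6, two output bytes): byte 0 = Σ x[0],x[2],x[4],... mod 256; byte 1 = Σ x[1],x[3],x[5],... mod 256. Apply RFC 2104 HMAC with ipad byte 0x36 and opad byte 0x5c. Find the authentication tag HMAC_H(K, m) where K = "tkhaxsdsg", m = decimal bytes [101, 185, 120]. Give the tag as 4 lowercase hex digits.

Key "tkhaxsdsg" = 74 6b 68 61 78 73 64 73 67 is 9 bytes > B = 6, so hash it first: H(key) = 1f b2, then zero-pad to 6 bytes: K' = 1f b2 00 00 00 00.
K' ⊕ ipad = 29 84 36 36 36 36.  K' ⊕ opad = 43 ee 5c 5c 5c 5c.
Inner input = (K'⊕ipad) ∥ m = 29 84 36 36 36 36 ∥ 65 b9 78.
Inner hash: even-index sum = 370 mod 256 = 114; odd-index sum = 425 mod 256 = 169 → 72 a9.
Outer input = (K'⊕opad) ∥ inner = 43 ee 5c 5c 5c 5c ∥ 72 a9.
Outer hash (tag): even-index sum = 365 mod 256 = 109; odd-index sum = 591 mod 256 = 79 → 6d 4f.

6d4f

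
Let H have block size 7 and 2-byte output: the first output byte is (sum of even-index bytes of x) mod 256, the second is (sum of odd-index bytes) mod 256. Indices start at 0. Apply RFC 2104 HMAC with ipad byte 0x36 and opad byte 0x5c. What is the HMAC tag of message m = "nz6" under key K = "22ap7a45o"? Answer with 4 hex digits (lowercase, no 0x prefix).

6393

Key "22ap7a45o" = 32 32 61 70 37 61 34 35 6f is 9 bytes > B = 7, so hash it first: H(key) = 6d 38, then zero-pad to 7 bytes: K' = 6d 38 00 00 00 00 00.
K' ⊕ ipad = 5b 0e 36 36 36 36 36.  K' ⊕ opad = 31 64 5c 5c 5c 5c 5c.
Inner input = (K'⊕ipad) ∥ m = 5b 0e 36 36 36 36 36 ∥ 6e 7a 36.
Inner hash: even-index sum = 375 mod 256 = 119; odd-index sum = 286 mod 256 = 30 → 77 1e.
Outer input = (K'⊕opad) ∥ inner = 31 64 5c 5c 5c 5c 5c ∥ 77 1e.
Outer hash (tag): even-index sum = 355 mod 256 = 99; odd-index sum = 403 mod 256 = 147 → 63 93.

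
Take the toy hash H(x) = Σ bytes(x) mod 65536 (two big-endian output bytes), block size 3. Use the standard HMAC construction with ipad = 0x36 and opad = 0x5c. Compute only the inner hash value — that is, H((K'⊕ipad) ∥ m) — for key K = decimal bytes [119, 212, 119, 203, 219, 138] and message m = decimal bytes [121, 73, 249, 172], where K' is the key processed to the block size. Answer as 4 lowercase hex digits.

0396

Key decimal bytes [119, 212, 119, 203, 219, 138] = 77 d4 77 cb db 8a is 6 bytes > B = 3, so hash it first: H(key) = 03 f2, then zero-pad to 3 bytes: K' = 03 f2 00.
K' ⊕ ipad = 35 c4 36.
Inner input = 35 c4 36 ∥ 79 49 f9 ac.
Inner hash: sum = 53+196+54+121+73+249+172 = 918 → 03 96.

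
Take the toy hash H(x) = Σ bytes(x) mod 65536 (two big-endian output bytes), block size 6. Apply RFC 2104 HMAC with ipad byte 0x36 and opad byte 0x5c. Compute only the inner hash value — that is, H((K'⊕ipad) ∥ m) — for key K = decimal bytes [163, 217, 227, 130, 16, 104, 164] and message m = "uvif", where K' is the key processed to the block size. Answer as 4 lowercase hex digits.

0392

Key decimal bytes [163, 217, 227, 130, 16, 104, 164] = a3 d9 e3 82 10 68 a4 is 7 bytes > B = 6, so hash it first: H(key) = 03 fd, then zero-pad to 6 bytes: K' = 03 fd 00 00 00 00.
K' ⊕ ipad = 35 cb 36 36 36 36.
Inner input = 35 cb 36 36 36 36 ∥ 75 76 69 66.
Inner hash: sum = 53+203+54+54+54+54+117+118+105+102 = 914 → 03 92.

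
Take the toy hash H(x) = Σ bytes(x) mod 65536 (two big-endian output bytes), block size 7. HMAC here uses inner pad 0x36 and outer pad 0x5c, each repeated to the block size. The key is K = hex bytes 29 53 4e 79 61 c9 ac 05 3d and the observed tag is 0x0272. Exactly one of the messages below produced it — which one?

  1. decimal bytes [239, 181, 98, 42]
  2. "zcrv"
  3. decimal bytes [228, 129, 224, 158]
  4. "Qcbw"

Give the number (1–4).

Key hex bytes 29 53 4e 79 61 c9 ac 05 3d is 9 bytes > B = 7, so hash it first: H(key) = 03 5b, then zero-pad to 7 bytes: K' = 03 5b 00 00 00 00 00.
K' ⊕ ipad = 35 6d 36 36 36 36 36; K' ⊕ opad = 5f 07 5c 5c 5c 5c 5c.
m1: inner = H(35 6d 36 36 36 36 36 ef b5 62 2a) = 03 e0; tag = H(5f 07 5c 5c 5c 5c 5c 03 e0) = 0315
m2: inner = H(35 6d 36 36 36 36 36 7a 63 72 76) = 03 75; tag = H(5f 07 5c 5c 5c 5c 5c 03 75) = 02aa
m3: inner = H(35 6d 36 36 36 36 36 e4 81 e0 9e) = 04 93; tag = H(5f 07 5c 5c 5c 5c 5c 04 93) = 02c9
m4: inner = H(35 6d 36 36 36 36 36 51 63 62 77) = 03 3d; tag = H(5f 07 5c 5c 5c 5c 5c 03 3d) = 0272 ← matches

4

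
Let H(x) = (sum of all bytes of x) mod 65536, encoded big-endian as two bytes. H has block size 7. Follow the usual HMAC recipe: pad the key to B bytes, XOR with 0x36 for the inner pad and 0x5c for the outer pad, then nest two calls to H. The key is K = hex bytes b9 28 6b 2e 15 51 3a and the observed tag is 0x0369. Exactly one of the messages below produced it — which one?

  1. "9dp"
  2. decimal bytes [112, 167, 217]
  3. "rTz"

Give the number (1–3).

Key hex bytes b9 28 6b 2e 15 51 3a is exactly B = 7 bytes: K' = b9 28 6b 2e 15 51 3a.
K' ⊕ ipad = 8f 1e 5d 18 23 67 0c; K' ⊕ opad = e5 74 37 72 49 0d 66.
m1: inner = H(8f 1e 5d 18 23 67 0c 39 64 70) = 02 c5; tag = H(e5 74 37 72 49 0d 66 02 c5) = 0385
m2: inner = H(8f 1e 5d 18 23 67 0c 70 a7 d9) = 03 a8; tag = H(e5 74 37 72 49 0d 66 03 a8) = 0369 ← matches
m3: inner = H(8f 1e 5d 18 23 67 0c 72 54 7a) = 02 f8; tag = H(e5 74 37 72 49 0d 66 02 f8) = 03b8

2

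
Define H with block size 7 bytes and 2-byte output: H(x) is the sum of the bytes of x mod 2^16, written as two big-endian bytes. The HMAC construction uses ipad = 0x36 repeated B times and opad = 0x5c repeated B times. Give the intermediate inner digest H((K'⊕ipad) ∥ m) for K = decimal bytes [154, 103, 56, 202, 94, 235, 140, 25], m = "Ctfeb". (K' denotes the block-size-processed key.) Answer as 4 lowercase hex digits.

03ee

Key decimal bytes [154, 103, 56, 202, 94, 235, 140, 25] = 9a 67 38 ca 5e eb 8c 19 is 8 bytes > B = 7, so hash it first: H(key) = 03 f1, then zero-pad to 7 bytes: K' = 03 f1 00 00 00 00 00.
K' ⊕ ipad = 35 c7 36 36 36 36 36.
Inner input = 35 c7 36 36 36 36 36 ∥ 43 74 66 65 62.
Inner hash: sum = 53+199+54+54+54+54+54+67+116+102+101+98 = 1006 → 03 ee.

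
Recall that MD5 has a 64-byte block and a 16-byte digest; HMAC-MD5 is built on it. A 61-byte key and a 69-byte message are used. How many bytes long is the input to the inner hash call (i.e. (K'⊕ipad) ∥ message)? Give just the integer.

Key is 61 ≤ 64 bytes, zero-padded: |K'| = 64.
Inner input = (K'⊕ipad) ∥ m → 64 + 69 = 133 bytes.

133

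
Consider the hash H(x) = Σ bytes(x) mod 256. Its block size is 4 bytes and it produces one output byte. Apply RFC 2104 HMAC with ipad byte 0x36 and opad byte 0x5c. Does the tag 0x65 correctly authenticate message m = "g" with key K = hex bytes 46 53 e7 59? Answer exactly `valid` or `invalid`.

Key hex bytes 46 53 e7 59 is exactly B = 4 bytes: K' = 46 53 e7 59.
K' ⊕ ipad = 70 65 d1 6f; K' ⊕ opad = 1a 0f bb 05.
Inner hash: sum = 112+101+209+111+103 = 636; mod 256 = 124 → 7c.
Outer hash (recomputed tag): sum = 26+15+187+5+124 = 357; mod 256 = 101 → 65.
Recomputed tag = 65; claimed = 65 → match.

valid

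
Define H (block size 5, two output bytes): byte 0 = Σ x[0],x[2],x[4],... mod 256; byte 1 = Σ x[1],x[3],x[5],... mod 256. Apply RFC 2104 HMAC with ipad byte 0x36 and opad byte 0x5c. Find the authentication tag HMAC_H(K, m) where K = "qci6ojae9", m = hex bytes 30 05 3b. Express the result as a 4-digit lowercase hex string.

76d6

Key "qci6ojae9" = 71 63 69 36 6f 6a 61 65 39 is 9 bytes > B = 5, so hash it first: H(key) = e3 68, then zero-pad to 5 bytes: K' = e3 68 00 00 00.
K' ⊕ ipad = d5 5e 36 36 36.  K' ⊕ opad = bf 34 5c 5c 5c.
Inner input = (K'⊕ipad) ∥ m = d5 5e 36 36 36 ∥ 30 05 3b.
Inner hash: even-index sum = 326 mod 256 = 70; odd-index sum = 255 mod 256 = 255 → 46 ff.
Outer input = (K'⊕opad) ∥ inner = bf 34 5c 5c 5c ∥ 46 ff.
Outer hash (tag): even-index sum = 630 mod 256 = 118; odd-index sum = 214 mod 256 = 214 → 76 d6.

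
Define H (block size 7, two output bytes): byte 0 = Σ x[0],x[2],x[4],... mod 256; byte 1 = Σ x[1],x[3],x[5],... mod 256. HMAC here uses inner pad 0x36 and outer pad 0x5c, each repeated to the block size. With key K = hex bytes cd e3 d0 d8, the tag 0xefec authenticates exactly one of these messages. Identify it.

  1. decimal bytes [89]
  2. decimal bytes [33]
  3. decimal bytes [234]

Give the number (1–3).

Key hex bytes cd e3 d0 d8 is 4 bytes ≤ B = 7; zero-pad to 7 bytes: K' = cd e3 d0 d8 00 00 00.
K' ⊕ ipad = fb d5 e6 ee 36 36 36; K' ⊕ opad = 91 bf 8c 84 5c 5c 5c.
m1: inner = H(fb d5 e6 ee 36 36 36 59) = 4d 52; tag = H(91 bf 8c 84 5c 5c 5c 4d 52) = 27ec
m2: inner = H(fb d5 e6 ee 36 36 36 21) = 4d 1a; tag = H(91 bf 8c 84 5c 5c 5c 4d 1a) = efec ← matches
m3: inner = H(fb d5 e6 ee 36 36 36 ea) = 4d e3; tag = H(91 bf 8c 84 5c 5c 5c 4d e3) = b8ec

2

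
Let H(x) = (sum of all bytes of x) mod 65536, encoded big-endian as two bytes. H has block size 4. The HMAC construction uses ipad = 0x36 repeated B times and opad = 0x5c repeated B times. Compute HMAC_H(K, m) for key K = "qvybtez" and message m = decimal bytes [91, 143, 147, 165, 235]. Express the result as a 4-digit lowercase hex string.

0234

Key "qvybtez" = 71 76 79 62 74 65 7a is 7 bytes > B = 4, so hash it first: H(key) = 03 15, then zero-pad to 4 bytes: K' = 03 15 00 00.
K' ⊕ ipad = 35 23 36 36.  K' ⊕ opad = 5f 49 5c 5c.
Inner input = (K'⊕ipad) ∥ m = 35 23 36 36 ∥ 5b 8f 93 a5 eb.
Inner hash: sum = 53+35+54+54+91+143+147+165+235 = 977 → 03 d1.
Outer input = (K'⊕opad) ∥ inner = 5f 49 5c 5c ∥ 03 d1.
Outer hash (tag): sum = 95+73+92+92+3+209 = 564 → 02 34.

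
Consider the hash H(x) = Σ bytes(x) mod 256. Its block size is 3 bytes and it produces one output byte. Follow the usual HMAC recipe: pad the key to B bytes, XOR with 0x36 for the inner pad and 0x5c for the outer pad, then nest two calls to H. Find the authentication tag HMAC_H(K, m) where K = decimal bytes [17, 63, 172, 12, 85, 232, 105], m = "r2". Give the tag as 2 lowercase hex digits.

52

Key decimal bytes [17, 63, 172, 12, 85, 232, 105] = 11 3f ac 0c 55 e8 69 is 7 bytes > B = 3, so hash it first: H(key) = ae, then zero-pad to 3 bytes: K' = ae 00 00.
K' ⊕ ipad = 98 36 36.  K' ⊕ opad = f2 5c 5c.
Inner input = (K'⊕ipad) ∥ m = 98 36 36 ∥ 72 32.
Inner hash: sum = 152+54+54+114+50 = 424; mod 256 = 168 → a8.
Outer input = (K'⊕opad) ∥ inner = f2 5c 5c ∥ a8.
Outer hash (tag): sum = 242+92+92+168 = 594; mod 256 = 82 → 52.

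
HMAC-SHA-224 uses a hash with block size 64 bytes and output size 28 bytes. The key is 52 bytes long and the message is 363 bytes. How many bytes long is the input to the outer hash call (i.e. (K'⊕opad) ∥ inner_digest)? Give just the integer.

Key is 52 ≤ 64 bytes, zero-padded: |K'| = 64.
Outer input = (K'⊕opad) ∥ H(inner) → 64 + 28 = 92 bytes.

92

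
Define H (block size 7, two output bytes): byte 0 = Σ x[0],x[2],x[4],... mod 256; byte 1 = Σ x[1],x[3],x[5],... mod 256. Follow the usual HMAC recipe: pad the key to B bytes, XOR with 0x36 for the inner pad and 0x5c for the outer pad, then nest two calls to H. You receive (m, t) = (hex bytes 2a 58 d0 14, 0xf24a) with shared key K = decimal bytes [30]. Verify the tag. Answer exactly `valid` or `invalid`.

valid

Key decimal bytes [30] = 1e is 1 byte ≤ B = 7; zero-pad to 7 bytes: K' = 1e 00 00 00 00 00 00.
K' ⊕ ipad = 28 36 36 36 36 36 36; K' ⊕ opad = 42 5c 5c 5c 5c 5c 5c.
Inner hash: even-index sum = 310 mod 256 = 54; odd-index sum = 412 mod 256 = 156 → 36 9c.
Outer hash (recomputed tag): even-index sum = 498 mod 256 = 242; odd-index sum = 330 mod 256 = 74 → f2 4a.
Recomputed tag = f24a; claimed = f24a → match.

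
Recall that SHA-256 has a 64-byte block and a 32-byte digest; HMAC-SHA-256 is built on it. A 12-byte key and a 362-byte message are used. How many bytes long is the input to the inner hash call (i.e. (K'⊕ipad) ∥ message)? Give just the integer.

426

Key is 12 ≤ 64 bytes, zero-padded: |K'| = 64.
Inner input = (K'⊕ipad) ∥ m → 64 + 362 = 426 bytes.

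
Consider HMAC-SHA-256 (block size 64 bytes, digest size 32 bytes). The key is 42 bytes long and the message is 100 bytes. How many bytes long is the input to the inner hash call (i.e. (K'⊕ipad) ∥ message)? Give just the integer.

164

Key is 42 ≤ 64 bytes, zero-padded: |K'| = 64.
Inner input = (K'⊕ipad) ∥ m → 64 + 100 = 164 bytes.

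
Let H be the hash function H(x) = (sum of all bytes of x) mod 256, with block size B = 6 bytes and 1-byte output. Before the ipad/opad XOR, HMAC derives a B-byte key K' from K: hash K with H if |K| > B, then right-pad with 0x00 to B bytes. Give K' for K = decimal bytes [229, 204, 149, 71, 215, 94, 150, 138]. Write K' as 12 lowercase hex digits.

|K| = 8 > B = 6, so first hash the key.
H(K): sum = 229+204+149+71+215+94+150+138 = 1250; mod 256 = 226 → e2.
Zero-pad H(K) = e2 to 6 bytes: K' = e2 00 00 00 00 00.

e20000000000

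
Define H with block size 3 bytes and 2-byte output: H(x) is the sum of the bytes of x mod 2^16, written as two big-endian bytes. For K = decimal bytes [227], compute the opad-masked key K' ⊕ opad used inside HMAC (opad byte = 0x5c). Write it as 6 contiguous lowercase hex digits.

Key decimal bytes [227] = e3 is 1 byte ≤ B = 3; zero-pad to 3 bytes: K' = e3 00 00.
XOR each byte with 0x5c: e3⊕5c=bf, 00⊕5c=5c, 00⊕5c=5c.

bf5c5c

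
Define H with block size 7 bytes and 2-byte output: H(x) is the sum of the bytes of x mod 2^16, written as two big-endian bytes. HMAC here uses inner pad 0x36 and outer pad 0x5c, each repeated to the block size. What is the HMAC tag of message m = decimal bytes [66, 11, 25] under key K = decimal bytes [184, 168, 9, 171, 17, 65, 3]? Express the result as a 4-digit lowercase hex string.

0431

Key decimal bytes [184, 168, 9, 171, 17, 65, 3] = b8 a8 09 ab 11 41 03 is exactly B = 7 bytes: K' = b8 a8 09 ab 11 41 03.
K' ⊕ ipad = 8e 9e 3f 9d 27 77 35.  K' ⊕ opad = e4 f4 55 f7 4d 1d 5f.
Inner input = (K'⊕ipad) ∥ m = 8e 9e 3f 9d 27 77 35 ∥ 42 0b 19.
Inner hash: sum = 142+158+63+157+39+119+53+66+11+25 = 833 → 03 41.
Outer input = (K'⊕opad) ∥ inner = e4 f4 55 f7 4d 1d 5f ∥ 03 41.
Outer hash (tag): sum = 228+244+85+247+77+29+95+3+65 = 1073 → 04 31.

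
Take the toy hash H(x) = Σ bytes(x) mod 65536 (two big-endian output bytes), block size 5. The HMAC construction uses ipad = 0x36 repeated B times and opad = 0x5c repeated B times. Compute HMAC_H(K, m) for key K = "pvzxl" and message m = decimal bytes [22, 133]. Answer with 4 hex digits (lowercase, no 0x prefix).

00e7

Key "pvzxl" = 70 76 7a 78 6c is exactly B = 5 bytes: K' = 70 76 7a 78 6c.
K' ⊕ ipad = 46 40 4c 4e 5a.  K' ⊕ opad = 2c 2a 26 24 30.
Inner input = (K'⊕ipad) ∥ m = 46 40 4c 4e 5a ∥ 16 85.
Inner hash: sum = 70+64+76+78+90+22+133 = 533 → 02 15.
Outer input = (K'⊕opad) ∥ inner = 2c 2a 26 24 30 ∥ 02 15.
Outer hash (tag): sum = 44+42+38+36+48+2+21 = 231 → 00 e7.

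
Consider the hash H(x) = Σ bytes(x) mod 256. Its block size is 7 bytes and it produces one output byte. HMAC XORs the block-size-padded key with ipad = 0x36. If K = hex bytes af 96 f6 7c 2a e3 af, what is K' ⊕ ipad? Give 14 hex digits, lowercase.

Key hex bytes af 96 f6 7c 2a e3 af is exactly B = 7 bytes: K' = af 96 f6 7c 2a e3 af.
XOR each byte with 0x36: af⊕36=99, 96⊕36=a0, f6⊕36=c0, 7c⊕36=4a, 2a⊕36=1c, e3⊕36=d5, af⊕36=99.

99a0c04a1cd599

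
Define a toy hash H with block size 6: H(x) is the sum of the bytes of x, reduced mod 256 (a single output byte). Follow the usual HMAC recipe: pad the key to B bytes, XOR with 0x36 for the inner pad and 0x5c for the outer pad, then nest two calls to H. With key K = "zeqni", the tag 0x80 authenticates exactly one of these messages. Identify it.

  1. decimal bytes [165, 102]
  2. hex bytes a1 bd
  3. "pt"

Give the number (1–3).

2

Key "zeqni" = 7a 65 71 6e 69 is 5 bytes ≤ B = 6; zero-pad to 6 bytes: K' = 7a 65 71 6e 69 00.
K' ⊕ ipad = 4c 53 47 58 5f 36; K' ⊕ opad = 26 39 2d 32 35 5c.
m1: inner = H(4c 53 47 58 5f 36 a5 66) = de; tag = H(26 39 2d 32 35 5c de) = 2d
m2: inner = H(4c 53 47 58 5f 36 a1 bd) = 31; tag = H(26 39 2d 32 35 5c 31) = 80 ← matches
m3: inner = H(4c 53 47 58 5f 36 70 74) = b7; tag = H(26 39 2d 32 35 5c b7) = 06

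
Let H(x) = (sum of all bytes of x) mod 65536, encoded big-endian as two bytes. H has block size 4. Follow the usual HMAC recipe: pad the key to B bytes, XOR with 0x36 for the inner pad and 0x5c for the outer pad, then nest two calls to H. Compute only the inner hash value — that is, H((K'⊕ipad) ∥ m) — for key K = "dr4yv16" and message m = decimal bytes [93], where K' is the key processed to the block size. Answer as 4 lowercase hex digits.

Key "dr4yv16" = 64 72 34 79 76 31 36 is 7 bytes > B = 4, so hash it first: H(key) = 02 60, then zero-pad to 4 bytes: K' = 02 60 00 00.
K' ⊕ ipad = 34 56 36 36.
Inner input = 34 56 36 36 ∥ 5d.
Inner hash: sum = 52+86+54+54+93 = 339 → 01 53.

0153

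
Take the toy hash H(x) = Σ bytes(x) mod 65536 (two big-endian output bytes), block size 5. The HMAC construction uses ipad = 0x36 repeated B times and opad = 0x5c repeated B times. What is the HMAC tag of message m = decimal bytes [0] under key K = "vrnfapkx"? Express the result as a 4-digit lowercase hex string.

01bd

Key "vrnfapkx" = 76 72 6e 66 61 70 6b 78 is 8 bytes > B = 5, so hash it first: H(key) = 03 70, then zero-pad to 5 bytes: K' = 03 70 00 00 00.
K' ⊕ ipad = 35 46 36 36 36.  K' ⊕ opad = 5f 2c 5c 5c 5c.
Inner input = (K'⊕ipad) ∥ m = 35 46 36 36 36 ∥ 00.
Inner hash: sum = 53+70+54+54+54+0 = 285 → 01 1d.
Outer input = (K'⊕opad) ∥ inner = 5f 2c 5c 5c 5c ∥ 01 1d.
Outer hash (tag): sum = 95+44+92+92+92+1+29 = 445 → 01 bd.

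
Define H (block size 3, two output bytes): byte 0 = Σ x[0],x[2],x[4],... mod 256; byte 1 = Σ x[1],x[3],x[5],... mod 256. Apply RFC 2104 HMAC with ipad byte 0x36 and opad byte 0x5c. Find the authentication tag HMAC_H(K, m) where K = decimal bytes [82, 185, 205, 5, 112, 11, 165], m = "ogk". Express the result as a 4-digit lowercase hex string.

Key decimal bytes [82, 185, 205, 5, 112, 11, 165] = 52 b9 cd 05 70 0b a5 is 7 bytes > B = 3, so hash it first: H(key) = 34 c9, then zero-pad to 3 bytes: K' = 34 c9 00.
K' ⊕ ipad = 02 ff 36.  K' ⊕ opad = 68 95 5c.
Inner input = (K'⊕ipad) ∥ m = 02 ff 36 ∥ 6f 67 6b.
Inner hash: even-index sum = 159 mod 256 = 159; odd-index sum = 473 mod 256 = 217 → 9f d9.
Outer input = (K'⊕opad) ∥ inner = 68 95 5c ∥ 9f d9.
Outer hash (tag): even-index sum = 413 mod 256 = 157; odd-index sum = 308 mod 256 = 52 → 9d 34.

9d34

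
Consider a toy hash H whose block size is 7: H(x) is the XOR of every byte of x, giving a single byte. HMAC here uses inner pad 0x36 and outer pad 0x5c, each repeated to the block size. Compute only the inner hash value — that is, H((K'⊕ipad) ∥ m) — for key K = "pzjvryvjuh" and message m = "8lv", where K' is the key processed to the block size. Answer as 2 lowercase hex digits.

Key "pzjvryvjuh" = 70 7a 6a 76 72 79 76 6a 75 68 is 10 bytes > B = 7, so hash it first: H(key) = 1c, then zero-pad to 7 bytes: K' = 1c 00 00 00 00 00 00.
K' ⊕ ipad = 2a 36 36 36 36 36 36.
Inner input = 2a 36 36 36 36 36 36 ∥ 38 6c 76.
Inner hash: XOR 2a⊕36⊕36⊕36⊕36⊕36⊕36⊕38⊕6c⊕76 = 08.

08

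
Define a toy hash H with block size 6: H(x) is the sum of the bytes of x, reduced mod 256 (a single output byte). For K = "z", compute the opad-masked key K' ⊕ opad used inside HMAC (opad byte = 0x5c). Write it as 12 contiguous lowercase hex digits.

Key "z" = 7a is 1 byte ≤ B = 6; zero-pad to 6 bytes: K' = 7a 00 00 00 00 00.
XOR each byte with 0x5c: 7a⊕5c=26, 00⊕5c=5c, 00⊕5c=5c, 00⊕5c=5c, 00⊕5c=5c, 00⊕5c=5c.

265c5c5c5c5c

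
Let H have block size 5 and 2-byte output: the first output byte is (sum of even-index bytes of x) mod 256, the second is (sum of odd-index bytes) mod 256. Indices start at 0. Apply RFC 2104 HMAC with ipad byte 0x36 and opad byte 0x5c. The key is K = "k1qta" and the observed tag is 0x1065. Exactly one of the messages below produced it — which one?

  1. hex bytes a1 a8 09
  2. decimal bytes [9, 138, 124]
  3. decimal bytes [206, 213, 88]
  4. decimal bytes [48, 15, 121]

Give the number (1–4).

Key "k1qta" = 6b 31 71 74 61 is exactly B = 5 bytes: K' = 6b 31 71 74 61.
K' ⊕ ipad = 5d 07 47 42 57; K' ⊕ opad = 37 6d 2d 28 3d.
m1: inner = H(5d 07 47 42 57 a1 a8 09) = a3 f3; tag = H(37 6d 2d 28 3d a3 f3) = 9438
m2: inner = H(5d 07 47 42 57 09 8a 7c) = 85 ce; tag = H(37 6d 2d 28 3d 85 ce) = 6f1a
m3: inner = H(5d 07 47 42 57 ce d5 58) = d0 6f; tag = H(37 6d 2d 28 3d d0 6f) = 1065 ← matches
m4: inner = H(5d 07 47 42 57 30 0f 79) = 0a f2; tag = H(37 6d 2d 28 3d 0a f2) = 939f

3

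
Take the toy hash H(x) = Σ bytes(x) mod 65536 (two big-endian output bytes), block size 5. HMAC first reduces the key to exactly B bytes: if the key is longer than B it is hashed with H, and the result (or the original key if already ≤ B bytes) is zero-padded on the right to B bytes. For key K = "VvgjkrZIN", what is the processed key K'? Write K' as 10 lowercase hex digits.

036b000000

|K| = 9 > B = 5, so first hash the key.
H(K): sum = 86+118+103+106+107+114+90+73+78 = 875 → 03 6b.
Zero-pad H(K) = 03 6b to 5 bytes: K' = 03 6b 00 00 00.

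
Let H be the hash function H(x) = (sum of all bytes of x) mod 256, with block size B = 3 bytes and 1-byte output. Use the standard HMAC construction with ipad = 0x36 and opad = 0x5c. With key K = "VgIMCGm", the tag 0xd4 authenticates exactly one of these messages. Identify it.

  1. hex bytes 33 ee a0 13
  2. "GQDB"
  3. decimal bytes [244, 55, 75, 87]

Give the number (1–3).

Key "VgIMCGm" = 56 67 49 4d 43 47 6d is 7 bytes > B = 3, so hash it first: H(key) = 4a, then zero-pad to 3 bytes: K' = 4a 00 00.
K' ⊕ ipad = 7c 36 36; K' ⊕ opad = 16 5c 5c.
m1: inner = H(7c 36 36 33 ee a0 13) = bc; tag = H(16 5c 5c bc) = 8a
m2: inner = H(7c 36 36 47 51 44 42) = 06; tag = H(16 5c 5c 06) = d4 ← matches
m3: inner = H(7c 36 36 f4 37 4b 57) = b5; tag = H(16 5c 5c b5) = 83

2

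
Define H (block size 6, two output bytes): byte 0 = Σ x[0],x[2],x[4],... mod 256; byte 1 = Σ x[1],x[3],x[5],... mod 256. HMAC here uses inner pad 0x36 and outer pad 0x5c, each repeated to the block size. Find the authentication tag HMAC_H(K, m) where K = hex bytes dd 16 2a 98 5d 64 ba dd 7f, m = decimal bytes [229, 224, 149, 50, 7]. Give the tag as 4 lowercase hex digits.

Key hex bytes dd 16 2a 98 5d 64 ba dd 7f is 9 bytes > B = 6, so hash it first: H(key) = 9d ef, then zero-pad to 6 bytes: K' = 9d ef 00 00 00 00.
K' ⊕ ipad = ab d9 36 36 36 36.  K' ⊕ opad = c1 b3 5c 5c 5c 5c.
Inner input = (K'⊕ipad) ∥ m = ab d9 36 36 36 36 ∥ e5 e0 95 32 07.
Inner hash: even-index sum = 664 mod 256 = 152; odd-index sum = 599 mod 256 = 87 → 98 57.
Outer input = (K'⊕opad) ∥ inner = c1 b3 5c 5c 5c 5c ∥ 98 57.
Outer hash (tag): even-index sum = 529 mod 256 = 17; odd-index sum = 450 mod 256 = 194 → 11 c2.

11c2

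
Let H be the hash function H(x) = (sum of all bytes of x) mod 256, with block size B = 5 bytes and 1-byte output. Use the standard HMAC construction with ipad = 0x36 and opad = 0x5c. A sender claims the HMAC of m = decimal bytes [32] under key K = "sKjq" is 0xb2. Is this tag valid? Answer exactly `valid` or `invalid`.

Key "sKjq" = 73 4b 6a 71 is 4 bytes ≤ B = 5; zero-pad to 5 bytes: K' = 73 4b 6a 71 00.
K' ⊕ ipad = 45 7d 5c 47 36; K' ⊕ opad = 2f 17 36 2d 5c.
Inner hash: sum = 69+125+92+71+54+32 = 443; mod 256 = 187 → bb.
Outer hash (recomputed tag): sum = 47+23+54+45+92+187 = 448; mod 256 = 192 → c0.
Recomputed tag = c0; claimed = b2 → mismatch.

invalid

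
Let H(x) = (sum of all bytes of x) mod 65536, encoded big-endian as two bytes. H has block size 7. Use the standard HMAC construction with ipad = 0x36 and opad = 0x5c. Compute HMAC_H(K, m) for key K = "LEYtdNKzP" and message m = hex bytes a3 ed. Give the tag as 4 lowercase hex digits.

038c

Key "LEYtdNKzP" = 4c 45 59 74 64 4e 4b 7a 50 is 9 bytes > B = 7, so hash it first: H(key) = 03 25, then zero-pad to 7 bytes: K' = 03 25 00 00 00 00 00.
K' ⊕ ipad = 35 13 36 36 36 36 36.  K' ⊕ opad = 5f 79 5c 5c 5c 5c 5c.
Inner input = (K'⊕ipad) ∥ m = 35 13 36 36 36 36 36 ∥ a3 ed.
Inner hash: sum = 53+19+54+54+54+54+54+163+237 = 742 → 02 e6.
Outer input = (K'⊕opad) ∥ inner = 5f 79 5c 5c 5c 5c 5c ∥ 02 e6.
Outer hash (tag): sum = 95+121+92+92+92+92+92+2+230 = 908 → 03 8c.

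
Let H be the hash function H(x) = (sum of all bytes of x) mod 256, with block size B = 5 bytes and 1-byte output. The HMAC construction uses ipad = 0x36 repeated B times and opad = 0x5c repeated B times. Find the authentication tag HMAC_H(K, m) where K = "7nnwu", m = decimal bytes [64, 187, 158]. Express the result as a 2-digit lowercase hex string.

Key "7nnwu" = 37 6e 6e 77 75 is exactly B = 5 bytes: K' = 37 6e 6e 77 75.
K' ⊕ ipad = 01 58 58 41 43.  K' ⊕ opad = 6b 32 32 2b 29.
Inner input = (K'⊕ipad) ∥ m = 01 58 58 41 43 ∥ 40 bb 9e.
Inner hash: sum = 1+88+88+65+67+64+187+158 = 718; mod 256 = 206 → ce.
Outer input = (K'⊕opad) ∥ inner = 6b 32 32 2b 29 ∥ ce.
Outer hash (tag): sum = 107+50+50+43+41+206 = 497; mod 256 = 241 → f1.

f1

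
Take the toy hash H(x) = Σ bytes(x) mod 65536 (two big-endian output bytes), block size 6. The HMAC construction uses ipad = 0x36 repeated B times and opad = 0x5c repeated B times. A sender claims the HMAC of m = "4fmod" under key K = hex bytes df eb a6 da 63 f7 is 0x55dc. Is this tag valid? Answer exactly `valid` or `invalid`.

invalid

Key hex bytes df eb a6 da 63 f7 is exactly B = 6 bytes: K' = df eb a6 da 63 f7.
K' ⊕ ipad = e9 dd 90 ec 55 c1; K' ⊕ opad = 83 b7 fa 86 3f ab.
Inner hash: sum = 233+221+144+236+85+193+52+102+109+111+100 = 1586 → 06 32.
Outer hash (recomputed tag): sum = 131+183+250+134+63+171+6+50 = 988 → 03 dc.
Recomputed tag = 03dc; claimed = 55dc → mismatch.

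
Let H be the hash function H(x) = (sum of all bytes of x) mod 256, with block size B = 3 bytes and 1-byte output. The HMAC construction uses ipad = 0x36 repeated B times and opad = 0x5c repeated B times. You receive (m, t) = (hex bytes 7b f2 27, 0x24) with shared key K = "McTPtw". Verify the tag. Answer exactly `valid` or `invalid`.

valid

Key "McTPtw" = 4d 63 54 50 74 77 is 6 bytes > B = 3, so hash it first: H(key) = 3f, then zero-pad to 3 bytes: K' = 3f 00 00.
K' ⊕ ipad = 09 36 36; K' ⊕ opad = 63 5c 5c.
Inner hash: sum = 9+54+54+123+242+39 = 521; mod 256 = 9 → 09.
Outer hash (recomputed tag): sum = 99+92+92+9 = 292; mod 256 = 36 → 24.
Recomputed tag = 24; claimed = 24 → match.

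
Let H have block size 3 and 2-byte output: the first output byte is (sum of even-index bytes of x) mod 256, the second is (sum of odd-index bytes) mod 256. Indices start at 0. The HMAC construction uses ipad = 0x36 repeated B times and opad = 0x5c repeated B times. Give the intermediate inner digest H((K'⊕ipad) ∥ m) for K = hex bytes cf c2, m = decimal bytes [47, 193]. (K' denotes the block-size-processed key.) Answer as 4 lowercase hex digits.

f023

Key hex bytes cf c2 is 2 bytes ≤ B = 3; zero-pad to 3 bytes: K' = cf c2 00.
K' ⊕ ipad = f9 f4 36.
Inner input = f9 f4 36 ∥ 2f c1.
Inner hash: even-index sum = 496 mod 256 = 240; odd-index sum = 291 mod 256 = 35 → f0 23.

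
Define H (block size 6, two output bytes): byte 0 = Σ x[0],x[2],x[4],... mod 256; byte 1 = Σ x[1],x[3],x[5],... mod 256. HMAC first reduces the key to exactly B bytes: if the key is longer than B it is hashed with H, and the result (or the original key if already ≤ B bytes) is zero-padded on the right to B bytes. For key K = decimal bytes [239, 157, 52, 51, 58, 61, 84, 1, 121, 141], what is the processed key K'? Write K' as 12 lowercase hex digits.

2a9b00000000

|K| = 10 > B = 6, so first hash the key.
H(K): even-index sum = 554 mod 256 = 42; odd-index sum = 411 mod 256 = 155 → 2a 9b.
Zero-pad H(K) = 2a 9b to 6 bytes: K' = 2a 9b 00 00 00 00.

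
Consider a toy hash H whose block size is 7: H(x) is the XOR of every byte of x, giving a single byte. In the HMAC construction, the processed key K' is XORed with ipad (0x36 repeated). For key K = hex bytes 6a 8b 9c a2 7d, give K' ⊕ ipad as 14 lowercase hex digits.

5cbdaa944b3636

Key hex bytes 6a 8b 9c a2 7d is 5 bytes ≤ B = 7; zero-pad to 7 bytes: K' = 6a 8b 9c a2 7d 00 00.
XOR each byte with 0x36: 6a⊕36=5c, 8b⊕36=bd, 9c⊕36=aa, a2⊕36=94, 7d⊕36=4b, 00⊕36=36, 00⊕36=36.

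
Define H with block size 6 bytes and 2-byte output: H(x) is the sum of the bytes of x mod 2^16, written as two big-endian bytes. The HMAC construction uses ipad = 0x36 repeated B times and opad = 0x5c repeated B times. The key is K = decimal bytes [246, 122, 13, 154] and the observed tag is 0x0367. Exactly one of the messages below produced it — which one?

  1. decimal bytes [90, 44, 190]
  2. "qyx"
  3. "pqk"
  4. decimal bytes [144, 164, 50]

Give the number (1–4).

Key decimal bytes [246, 122, 13, 154] = f6 7a 0d 9a is 4 bytes ≤ B = 6; zero-pad to 6 bytes: K' = f6 7a 0d 9a 00 00.
K' ⊕ ipad = c0 4c 3b ac 36 36; K' ⊕ opad = aa 26 51 c6 5c 5c.
m1: inner = H(c0 4c 3b ac 36 36 5a 2c be) = 03 a3; tag = H(aa 26 51 c6 5c 5c 03 a3) = 0345
m2: inner = H(c0 4c 3b ac 36 36 71 79 78) = 03 c1; tag = H(aa 26 51 c6 5c 5c 03 c1) = 0363
m3: inner = H(c0 4c 3b ac 36 36 70 71 6b) = 03 ab; tag = H(aa 26 51 c6 5c 5c 03 ab) = 034d
m4: inner = H(c0 4c 3b ac 36 36 90 a4 32) = 03 c5; tag = H(aa 26 51 c6 5c 5c 03 c5) = 0367 ← matches

4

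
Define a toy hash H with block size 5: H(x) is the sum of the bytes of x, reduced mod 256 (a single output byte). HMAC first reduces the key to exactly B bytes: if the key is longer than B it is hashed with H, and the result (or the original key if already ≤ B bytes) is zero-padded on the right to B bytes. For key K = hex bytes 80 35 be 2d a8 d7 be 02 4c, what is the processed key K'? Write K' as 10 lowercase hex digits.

2b00000000

|K| = 9 > B = 5, so first hash the key.
H(K): sum = 128+53+190+45+168+215+190+2+76 = 1067; mod 256 = 43 → 2b.
Zero-pad H(K) = 2b to 5 bytes: K' = 2b 00 00 00 00.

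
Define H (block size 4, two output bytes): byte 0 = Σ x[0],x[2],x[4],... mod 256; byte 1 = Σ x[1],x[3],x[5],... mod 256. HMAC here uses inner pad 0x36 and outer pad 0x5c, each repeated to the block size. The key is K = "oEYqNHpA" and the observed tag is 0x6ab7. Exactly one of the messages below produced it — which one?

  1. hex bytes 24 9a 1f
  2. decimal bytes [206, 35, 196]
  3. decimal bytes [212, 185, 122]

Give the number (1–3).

Key "oEYqNHpA" = 6f 45 59 71 4e 48 70 41 is 8 bytes > B = 4, so hash it first: H(key) = 86 3f, then zero-pad to 4 bytes: K' = 86 3f 00 00.
K' ⊕ ipad = b0 09 36 36; K' ⊕ opad = da 63 5c 5c.
m1: inner = H(b0 09 36 36 24 9a 1f) = 29 d9; tag = H(da 63 5c 5c 29 d9) = 5f98
m2: inner = H(b0 09 36 36 ce 23 c4) = 78 62; tag = H(da 63 5c 5c 78 62) = ae21
m3: inner = H(b0 09 36 36 d4 b9 7a) = 34 f8; tag = H(da 63 5c 5c 34 f8) = 6ab7 ← matches

3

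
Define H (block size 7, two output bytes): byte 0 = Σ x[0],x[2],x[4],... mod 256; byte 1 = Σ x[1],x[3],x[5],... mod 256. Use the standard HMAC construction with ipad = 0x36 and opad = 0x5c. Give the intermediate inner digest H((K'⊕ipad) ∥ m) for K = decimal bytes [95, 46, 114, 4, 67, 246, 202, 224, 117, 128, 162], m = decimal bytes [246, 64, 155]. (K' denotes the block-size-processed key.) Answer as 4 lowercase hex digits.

Key decimal bytes [95, 46, 114, 4, 67, 246, 202, 224, 117, 128, 162] = 5f 2e 72 04 43 f6 ca e0 75 80 a2 is 11 bytes > B = 7, so hash it first: H(key) = f5 88, then zero-pad to 7 bytes: K' = f5 88 00 00 00 00 00.
K' ⊕ ipad = c3 be 36 36 36 36 36.
Inner input = c3 be 36 36 36 36 36 ∥ f6 40 9b.
Inner hash: even-index sum = 421 mod 256 = 165; odd-index sum = 699 mod 256 = 187 → a5 bb.

a5bb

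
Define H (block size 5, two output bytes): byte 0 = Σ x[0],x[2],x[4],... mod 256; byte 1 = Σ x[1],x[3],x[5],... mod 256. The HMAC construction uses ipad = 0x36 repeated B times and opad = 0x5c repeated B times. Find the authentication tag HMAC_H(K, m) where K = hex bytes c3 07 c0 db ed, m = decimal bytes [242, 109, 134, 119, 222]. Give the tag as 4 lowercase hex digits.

Key hex bytes c3 07 c0 db ed is exactly B = 5 bytes: K' = c3 07 c0 db ed.
K' ⊕ ipad = f5 31 f6 ed db.  K' ⊕ opad = 9f 5b 9c 87 b1.
Inner input = (K'⊕ipad) ∥ m = f5 31 f6 ed db ∥ f2 6d 86 77 de.
Inner hash: even-index sum = 938 mod 256 = 170; odd-index sum = 884 mod 256 = 116 → aa 74.
Outer input = (K'⊕opad) ∥ inner = 9f 5b 9c 87 b1 ∥ aa 74.
Outer hash (tag): even-index sum = 608 mod 256 = 96; odd-index sum = 396 mod 256 = 140 → 60 8c.

608c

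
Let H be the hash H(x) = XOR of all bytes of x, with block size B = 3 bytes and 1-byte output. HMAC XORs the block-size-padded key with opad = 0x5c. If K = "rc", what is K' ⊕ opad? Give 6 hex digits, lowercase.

Key "rc" = 72 63 is 2 bytes ≤ B = 3; zero-pad to 3 bytes: K' = 72 63 00.
XOR each byte with 0x5c: 72⊕5c=2e, 63⊕5c=3f, 00⊕5c=5c.

2e3f5c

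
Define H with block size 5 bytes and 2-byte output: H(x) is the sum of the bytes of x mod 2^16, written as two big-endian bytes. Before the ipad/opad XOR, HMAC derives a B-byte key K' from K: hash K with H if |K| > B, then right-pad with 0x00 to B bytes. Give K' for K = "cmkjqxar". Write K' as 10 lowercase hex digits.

0361000000

|K| = 8 > B = 5, so first hash the key.
H(K): sum = 99+109+107+106+113+120+97+114 = 865 → 03 61.
Zero-pad H(K) = 03 61 to 5 bytes: K' = 03 61 00 00 00.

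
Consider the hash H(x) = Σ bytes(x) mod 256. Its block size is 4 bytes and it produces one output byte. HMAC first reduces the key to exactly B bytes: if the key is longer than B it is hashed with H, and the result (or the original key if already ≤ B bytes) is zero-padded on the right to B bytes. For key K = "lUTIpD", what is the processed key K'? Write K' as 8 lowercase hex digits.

12000000

|K| = 6 > B = 4, so first hash the key.
H(K): sum = 108+85+84+73+112+68 = 530; mod 256 = 18 → 12.
Zero-pad H(K) = 12 to 4 bytes: K' = 12 00 00 00.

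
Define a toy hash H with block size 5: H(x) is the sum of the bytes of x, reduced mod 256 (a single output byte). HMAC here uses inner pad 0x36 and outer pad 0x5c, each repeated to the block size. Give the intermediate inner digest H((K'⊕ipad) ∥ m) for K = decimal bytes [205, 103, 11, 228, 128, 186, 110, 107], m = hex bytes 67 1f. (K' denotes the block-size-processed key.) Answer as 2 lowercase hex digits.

Key decimal bytes [205, 103, 11, 228, 128, 186, 110, 107] = cd 67 0b e4 80 ba 6e 6b is 8 bytes > B = 5, so hash it first: H(key) = 36, then zero-pad to 5 bytes: K' = 36 00 00 00 00.
K' ⊕ ipad = 00 36 36 36 36.
Inner input = 00 36 36 36 36 ∥ 67 1f.
Inner hash: sum = 0+54+54+54+54+103+31 = 350; mod 256 = 94 → 5e.

5e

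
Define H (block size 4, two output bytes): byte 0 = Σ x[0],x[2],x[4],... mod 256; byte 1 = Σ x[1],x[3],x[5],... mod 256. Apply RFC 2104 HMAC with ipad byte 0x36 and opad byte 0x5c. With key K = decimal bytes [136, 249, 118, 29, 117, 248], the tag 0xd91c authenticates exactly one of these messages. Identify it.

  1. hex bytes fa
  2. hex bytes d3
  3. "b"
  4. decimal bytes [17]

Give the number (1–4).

Key decimal bytes [136, 249, 118, 29, 117, 248] = 88 f9 76 1d 75 f8 is 6 bytes > B = 4, so hash it first: H(key) = 73 0e, then zero-pad to 4 bytes: K' = 73 0e 00 00.
K' ⊕ ipad = 45 38 36 36; K' ⊕ opad = 2f 52 5c 5c.
m1: inner = H(45 38 36 36 fa) = 75 6e; tag = H(2f 52 5c 5c 75 6e) = 001c
m2: inner = H(45 38 36 36 d3) = 4e 6e; tag = H(2f 52 5c 5c 4e 6e) = d91c ← matches
m3: inner = H(45 38 36 36 62) = dd 6e; tag = H(2f 52 5c 5c dd 6e) = 681c
m4: inner = H(45 38 36 36 11) = 8c 6e; tag = H(2f 52 5c 5c 8c 6e) = 171c

2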